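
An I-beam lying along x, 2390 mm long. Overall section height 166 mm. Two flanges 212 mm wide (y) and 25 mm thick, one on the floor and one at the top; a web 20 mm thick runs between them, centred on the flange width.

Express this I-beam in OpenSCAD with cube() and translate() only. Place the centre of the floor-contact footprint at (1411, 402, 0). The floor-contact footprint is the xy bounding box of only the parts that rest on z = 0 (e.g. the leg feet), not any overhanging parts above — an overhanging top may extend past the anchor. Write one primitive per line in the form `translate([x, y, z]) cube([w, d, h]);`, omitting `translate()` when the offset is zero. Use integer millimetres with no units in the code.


translate([216, 296, 0]) cube([2390, 212, 25]);
translate([216, 392, 25]) cube([2390, 20, 116]);
translate([216, 296, 141]) cube([2390, 212, 25]);


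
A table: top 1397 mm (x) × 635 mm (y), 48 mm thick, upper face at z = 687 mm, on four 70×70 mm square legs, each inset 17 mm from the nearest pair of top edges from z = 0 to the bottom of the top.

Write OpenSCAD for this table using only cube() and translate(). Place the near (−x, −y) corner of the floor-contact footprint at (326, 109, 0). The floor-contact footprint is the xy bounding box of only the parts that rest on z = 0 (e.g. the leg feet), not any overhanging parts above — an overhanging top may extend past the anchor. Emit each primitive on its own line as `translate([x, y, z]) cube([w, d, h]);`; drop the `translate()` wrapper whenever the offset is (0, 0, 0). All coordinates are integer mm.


translate([309, 92, 639]) cube([1397, 635, 48]);
translate([326, 109, 0]) cube([70, 70, 639]);
translate([1619, 109, 0]) cube([70, 70, 639]);
translate([326, 640, 0]) cube([70, 70, 639]);
translate([1619, 640, 0]) cube([70, 70, 639]);


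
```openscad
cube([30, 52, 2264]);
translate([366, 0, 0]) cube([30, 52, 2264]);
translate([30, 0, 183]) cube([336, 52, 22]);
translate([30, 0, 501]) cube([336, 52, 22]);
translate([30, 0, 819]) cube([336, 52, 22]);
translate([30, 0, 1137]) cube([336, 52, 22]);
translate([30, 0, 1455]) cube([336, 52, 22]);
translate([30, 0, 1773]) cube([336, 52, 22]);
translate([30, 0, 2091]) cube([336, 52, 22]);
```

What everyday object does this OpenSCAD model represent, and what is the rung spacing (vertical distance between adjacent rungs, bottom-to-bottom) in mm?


A ladder. The rung spacing is 318 mm.

Two tall 30×52 posts with 7 short bars between them — a ladder. Adjacent rungs sit at z = 183 and z = 501, so the spacing is 501 − 183 = 318 mm.


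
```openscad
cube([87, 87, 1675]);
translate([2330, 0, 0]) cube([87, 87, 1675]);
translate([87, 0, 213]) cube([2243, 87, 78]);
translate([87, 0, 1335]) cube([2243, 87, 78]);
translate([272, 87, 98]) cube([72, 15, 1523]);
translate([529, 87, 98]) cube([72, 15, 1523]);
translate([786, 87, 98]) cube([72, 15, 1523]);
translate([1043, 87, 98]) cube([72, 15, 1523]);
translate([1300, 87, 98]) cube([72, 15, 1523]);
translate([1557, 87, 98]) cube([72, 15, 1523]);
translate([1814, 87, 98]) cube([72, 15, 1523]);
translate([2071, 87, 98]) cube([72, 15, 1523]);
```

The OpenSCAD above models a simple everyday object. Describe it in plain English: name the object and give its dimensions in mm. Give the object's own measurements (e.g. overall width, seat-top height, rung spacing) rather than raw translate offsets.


A fence section. Two 87×87 mm posts, 1675 mm tall, stand on the floor with a clear span of 2243 mm between their inner faces. Two horizontal rails of 87×78 mm section span the gap between the posts with their undersides at z = 213 mm and z = 1335 mm, flush with the posts' −y face. 8 pickets, each 72 mm wide, 15 mm thick and 1523 mm tall, are fixed to the +y face of the rails with their bottoms at z = 98 mm, spaced across the span with a 185 mm gap after the −x post and between neighbouring pickets, with 187 mm left before the +x post.


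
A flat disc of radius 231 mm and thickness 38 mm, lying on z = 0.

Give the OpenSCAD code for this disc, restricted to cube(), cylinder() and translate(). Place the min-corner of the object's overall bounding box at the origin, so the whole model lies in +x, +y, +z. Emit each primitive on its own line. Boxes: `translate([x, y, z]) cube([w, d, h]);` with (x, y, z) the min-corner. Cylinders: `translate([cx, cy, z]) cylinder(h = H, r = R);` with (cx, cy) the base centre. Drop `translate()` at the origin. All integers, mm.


translate([231, 231, 0]) cylinder(h = 38, r = 231);


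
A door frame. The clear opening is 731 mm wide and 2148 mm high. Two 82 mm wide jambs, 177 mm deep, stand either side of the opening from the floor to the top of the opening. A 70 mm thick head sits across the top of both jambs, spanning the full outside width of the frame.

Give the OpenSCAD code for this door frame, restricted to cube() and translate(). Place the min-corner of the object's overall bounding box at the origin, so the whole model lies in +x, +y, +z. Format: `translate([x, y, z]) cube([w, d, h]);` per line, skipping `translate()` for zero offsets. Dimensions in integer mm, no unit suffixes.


cube([82, 177, 2148]);
translate([813, 0, 0]) cube([82, 177, 2148]);
translate([0, 0, 2148]) cube([895, 177, 70]);


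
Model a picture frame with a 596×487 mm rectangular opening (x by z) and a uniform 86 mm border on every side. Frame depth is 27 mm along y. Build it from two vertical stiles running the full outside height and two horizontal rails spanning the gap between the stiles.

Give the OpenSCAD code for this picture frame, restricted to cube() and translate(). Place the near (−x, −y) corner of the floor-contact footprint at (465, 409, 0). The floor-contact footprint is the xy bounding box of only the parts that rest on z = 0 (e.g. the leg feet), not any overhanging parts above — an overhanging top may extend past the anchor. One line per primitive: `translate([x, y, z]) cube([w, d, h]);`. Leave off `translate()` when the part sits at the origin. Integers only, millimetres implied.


translate([465, 409, 0]) cube([86, 27, 659]);
translate([1147, 409, 0]) cube([86, 27, 659]);
translate([551, 409, 0]) cube([596, 27, 86]);
translate([551, 409, 573]) cube([596, 27, 86]);


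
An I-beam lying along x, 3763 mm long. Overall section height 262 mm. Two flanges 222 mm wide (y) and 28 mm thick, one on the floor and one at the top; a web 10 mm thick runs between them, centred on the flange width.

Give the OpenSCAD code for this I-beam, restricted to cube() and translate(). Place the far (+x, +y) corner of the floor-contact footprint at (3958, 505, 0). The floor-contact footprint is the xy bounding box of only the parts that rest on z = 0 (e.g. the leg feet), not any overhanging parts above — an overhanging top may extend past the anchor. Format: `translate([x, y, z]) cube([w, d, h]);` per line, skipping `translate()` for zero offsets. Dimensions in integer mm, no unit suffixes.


translate([195, 283, 0]) cube([3763, 222, 28]);
translate([195, 389, 28]) cube([3763, 10, 206]);
translate([195, 283, 234]) cube([3763, 222, 28]);


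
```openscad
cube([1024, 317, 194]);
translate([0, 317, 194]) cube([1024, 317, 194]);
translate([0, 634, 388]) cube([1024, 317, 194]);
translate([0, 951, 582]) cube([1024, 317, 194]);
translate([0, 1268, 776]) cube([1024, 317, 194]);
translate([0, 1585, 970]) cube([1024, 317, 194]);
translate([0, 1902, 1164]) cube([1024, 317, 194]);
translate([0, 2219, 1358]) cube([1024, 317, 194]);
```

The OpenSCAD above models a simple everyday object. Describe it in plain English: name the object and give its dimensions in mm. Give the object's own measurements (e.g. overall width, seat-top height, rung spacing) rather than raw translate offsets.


A straight staircase of 8 solid steps. Each step is 1024 mm wide (x), 317 mm deep (y, the going) and 194 mm tall (the rise). The first step rests on the floor; each subsequent step sits one going further in +y and one rise higher in +z, directly behind and above the previous step with no overlap.


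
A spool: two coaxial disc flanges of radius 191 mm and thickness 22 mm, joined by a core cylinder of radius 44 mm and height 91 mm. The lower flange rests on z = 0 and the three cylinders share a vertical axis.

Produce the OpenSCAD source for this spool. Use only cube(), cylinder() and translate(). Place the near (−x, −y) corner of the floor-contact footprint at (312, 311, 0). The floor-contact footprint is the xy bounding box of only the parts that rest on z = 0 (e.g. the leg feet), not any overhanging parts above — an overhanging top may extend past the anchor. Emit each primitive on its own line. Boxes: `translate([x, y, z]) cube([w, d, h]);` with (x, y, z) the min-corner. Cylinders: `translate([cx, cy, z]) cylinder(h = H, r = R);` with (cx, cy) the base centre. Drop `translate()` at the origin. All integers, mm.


translate([503, 502, 0]) cylinder(h = 22, r = 191);
translate([503, 502, 22]) cylinder(h = 91, r = 44);
translate([503, 502, 113]) cylinder(h = 22, r = 191);


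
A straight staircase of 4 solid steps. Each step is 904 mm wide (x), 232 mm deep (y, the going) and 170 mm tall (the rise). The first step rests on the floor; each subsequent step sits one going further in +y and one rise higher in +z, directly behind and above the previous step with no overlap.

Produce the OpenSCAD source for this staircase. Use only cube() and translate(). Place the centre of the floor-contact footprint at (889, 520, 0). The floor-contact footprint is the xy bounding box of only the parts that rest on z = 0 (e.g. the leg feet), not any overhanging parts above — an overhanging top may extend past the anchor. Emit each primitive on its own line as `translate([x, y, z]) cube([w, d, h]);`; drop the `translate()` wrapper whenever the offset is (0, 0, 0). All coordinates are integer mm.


translate([437, 404, 0]) cube([904, 232, 170]);
translate([437, 636, 170]) cube([904, 232, 170]);
translate([437, 868, 340]) cube([904, 232, 170]);
translate([437, 1100, 510]) cube([904, 232, 170]);


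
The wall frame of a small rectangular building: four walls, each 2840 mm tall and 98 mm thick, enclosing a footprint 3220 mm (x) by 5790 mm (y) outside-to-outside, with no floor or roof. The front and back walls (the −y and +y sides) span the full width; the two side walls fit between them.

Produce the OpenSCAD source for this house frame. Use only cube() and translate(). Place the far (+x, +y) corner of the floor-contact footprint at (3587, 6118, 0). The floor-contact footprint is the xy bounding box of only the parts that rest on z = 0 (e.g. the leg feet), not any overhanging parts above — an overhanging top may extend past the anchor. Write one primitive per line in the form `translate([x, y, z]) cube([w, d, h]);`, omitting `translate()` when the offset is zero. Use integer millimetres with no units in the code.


translate([367, 328, 0]) cube([3220, 98, 2840]);
translate([367, 6020, 0]) cube([3220, 98, 2840]);
translate([367, 426, 0]) cube([98, 5594, 2840]);
translate([3489, 426, 0]) cube([98, 5594, 2840]);


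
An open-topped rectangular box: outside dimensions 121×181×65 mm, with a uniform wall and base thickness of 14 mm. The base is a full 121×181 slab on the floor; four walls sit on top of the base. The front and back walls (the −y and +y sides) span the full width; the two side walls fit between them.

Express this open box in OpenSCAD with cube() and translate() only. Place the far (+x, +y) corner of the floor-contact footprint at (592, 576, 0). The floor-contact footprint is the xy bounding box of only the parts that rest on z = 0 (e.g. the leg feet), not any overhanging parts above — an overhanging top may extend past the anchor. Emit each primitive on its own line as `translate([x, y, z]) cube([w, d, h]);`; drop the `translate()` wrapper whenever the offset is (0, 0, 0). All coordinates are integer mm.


translate([471, 395, 0]) cube([121, 181, 14]);
translate([471, 395, 14]) cube([121, 14, 51]);
translate([471, 562, 14]) cube([121, 14, 51]);
translate([471, 409, 14]) cube([14, 153, 51]);
translate([578, 409, 14]) cube([14, 153, 51]);


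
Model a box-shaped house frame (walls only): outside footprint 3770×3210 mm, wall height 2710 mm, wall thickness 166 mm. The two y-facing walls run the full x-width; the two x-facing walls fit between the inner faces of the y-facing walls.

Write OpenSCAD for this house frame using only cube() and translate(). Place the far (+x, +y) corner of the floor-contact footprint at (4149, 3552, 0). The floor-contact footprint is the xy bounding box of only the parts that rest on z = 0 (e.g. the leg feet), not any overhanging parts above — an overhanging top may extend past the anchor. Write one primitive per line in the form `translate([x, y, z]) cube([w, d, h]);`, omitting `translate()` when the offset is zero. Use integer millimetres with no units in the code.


translate([379, 342, 0]) cube([3770, 166, 2710]);
translate([379, 3386, 0]) cube([3770, 166, 2710]);
translate([379, 508, 0]) cube([166, 2878, 2710]);
translate([3983, 508, 0]) cube([166, 2878, 2710]);


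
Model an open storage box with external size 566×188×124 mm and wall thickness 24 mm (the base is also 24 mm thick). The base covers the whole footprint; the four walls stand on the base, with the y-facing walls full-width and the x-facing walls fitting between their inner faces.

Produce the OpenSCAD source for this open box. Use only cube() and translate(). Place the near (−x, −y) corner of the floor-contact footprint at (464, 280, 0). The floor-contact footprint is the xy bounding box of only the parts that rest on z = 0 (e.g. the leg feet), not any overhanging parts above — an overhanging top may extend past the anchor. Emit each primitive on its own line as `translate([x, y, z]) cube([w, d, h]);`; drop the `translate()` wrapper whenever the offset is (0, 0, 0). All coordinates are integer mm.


translate([464, 280, 0]) cube([566, 188, 24]);
translate([464, 280, 24]) cube([566, 24, 100]);
translate([464, 444, 24]) cube([566, 24, 100]);
translate([464, 304, 24]) cube([24, 140, 100]);
translate([1006, 304, 24]) cube([24, 140, 100]);


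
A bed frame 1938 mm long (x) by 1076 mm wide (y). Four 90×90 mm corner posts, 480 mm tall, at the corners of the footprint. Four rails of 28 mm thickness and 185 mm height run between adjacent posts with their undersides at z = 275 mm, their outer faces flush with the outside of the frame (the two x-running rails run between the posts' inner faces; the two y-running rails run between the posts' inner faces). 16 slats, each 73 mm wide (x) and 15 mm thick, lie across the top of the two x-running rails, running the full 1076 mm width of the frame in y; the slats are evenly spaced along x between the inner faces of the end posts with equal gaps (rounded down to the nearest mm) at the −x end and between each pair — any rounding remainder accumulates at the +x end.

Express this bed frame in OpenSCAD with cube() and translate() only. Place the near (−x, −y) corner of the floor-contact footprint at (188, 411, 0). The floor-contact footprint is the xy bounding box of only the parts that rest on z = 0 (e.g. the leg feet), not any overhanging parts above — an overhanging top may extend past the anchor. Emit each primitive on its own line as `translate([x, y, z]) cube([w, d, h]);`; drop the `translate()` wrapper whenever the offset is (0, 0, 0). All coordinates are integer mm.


// slat z = rail_z + rail_h = 275 + 185 = 460
// slat gap = ⌊(1758 − 16·73) / 17⌋ = 34
translate([188, 411, 0]) cube([90, 90, 480]);
translate([188, 1397, 0]) cube([90, 90, 480]);
translate([2036, 411, 0]) cube([90, 90, 480]);
translate([2036, 1397, 0]) cube([90, 90, 480]);
translate([278, 411, 275]) cube([1758, 28, 185]);
translate([278, 1459, 275]) cube([1758, 28, 185]);
translate([188, 501, 275]) cube([28, 896, 185]);
translate([2098, 501, 275]) cube([28, 896, 185]);
translate([312, 411, 460]) cube([73, 1076, 15]);
translate([419, 411, 460]) cube([73, 1076, 15]);
translate([526, 411, 460]) cube([73, 1076, 15]);
translate([633, 411, 460]) cube([73, 1076, 15]);
translate([740, 411, 460]) cube([73, 1076, 15]);
translate([847, 411, 460]) cube([73, 1076, 15]);
translate([954, 411, 460]) cube([73, 1076, 15]);
translate([1061, 411, 460]) cube([73, 1076, 15]);
translate([1168, 411, 460]) cube([73, 1076, 15]);
translate([1275, 411, 460]) cube([73, 1076, 15]);
translate([1382, 411, 460]) cube([73, 1076, 15]);
translate([1489, 411, 460]) cube([73, 1076, 15]);
translate([1596, 411, 460]) cube([73, 1076, 15]);
translate([1703, 411, 460]) cube([73, 1076, 15]);
translate([1810, 411, 460]) cube([73, 1076, 15]);
translate([1917, 411, 460]) cube([73, 1076, 15]);


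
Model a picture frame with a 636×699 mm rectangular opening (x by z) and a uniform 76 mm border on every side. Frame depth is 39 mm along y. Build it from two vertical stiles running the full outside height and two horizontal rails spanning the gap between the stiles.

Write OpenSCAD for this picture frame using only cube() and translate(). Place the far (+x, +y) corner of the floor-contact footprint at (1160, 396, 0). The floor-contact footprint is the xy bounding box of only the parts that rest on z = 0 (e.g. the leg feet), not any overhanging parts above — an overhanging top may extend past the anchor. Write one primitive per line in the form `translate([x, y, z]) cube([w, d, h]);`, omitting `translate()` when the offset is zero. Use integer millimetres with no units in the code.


translate([372, 357, 0]) cube([76, 39, 851]);
translate([1084, 357, 0]) cube([76, 39, 851]);
translate([448, 357, 0]) cube([636, 39, 76]);
translate([448, 357, 775]) cube([636, 39, 76]);


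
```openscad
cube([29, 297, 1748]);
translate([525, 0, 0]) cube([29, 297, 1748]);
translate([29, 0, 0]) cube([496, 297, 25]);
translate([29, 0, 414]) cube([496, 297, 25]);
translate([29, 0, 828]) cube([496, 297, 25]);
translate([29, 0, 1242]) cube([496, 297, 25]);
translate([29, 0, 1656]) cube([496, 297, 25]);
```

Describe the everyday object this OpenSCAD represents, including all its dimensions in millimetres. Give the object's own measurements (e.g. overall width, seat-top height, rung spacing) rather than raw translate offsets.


An open bookshelf. Two side panels, each 29 mm thick, 297 mm deep and 1748 mm tall, stand 554 mm apart (outside-to-outside). Between them sit 5 shelves, each 25 mm thick and 297 mm deep, spanning the full gap between the sides. The bottom shelf rests on the floor (its underside at z = 0) and the clear gap between one shelf's top and the next shelf's underside is 389 mm.


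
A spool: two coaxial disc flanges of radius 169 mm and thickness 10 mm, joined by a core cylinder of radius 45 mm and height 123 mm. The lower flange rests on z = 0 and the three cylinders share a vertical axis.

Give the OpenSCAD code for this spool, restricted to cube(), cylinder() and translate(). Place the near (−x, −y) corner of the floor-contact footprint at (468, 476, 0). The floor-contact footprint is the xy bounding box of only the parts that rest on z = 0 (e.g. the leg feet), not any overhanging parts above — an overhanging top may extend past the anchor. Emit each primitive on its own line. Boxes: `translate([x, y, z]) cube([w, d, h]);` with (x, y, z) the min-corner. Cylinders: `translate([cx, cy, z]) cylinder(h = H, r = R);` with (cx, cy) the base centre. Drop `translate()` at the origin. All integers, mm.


translate([637, 645, 0]) cylinder(h = 10, r = 169);
translate([637, 645, 10]) cylinder(h = 123, r = 45);
translate([637, 645, 133]) cylinder(h = 10, r = 169);


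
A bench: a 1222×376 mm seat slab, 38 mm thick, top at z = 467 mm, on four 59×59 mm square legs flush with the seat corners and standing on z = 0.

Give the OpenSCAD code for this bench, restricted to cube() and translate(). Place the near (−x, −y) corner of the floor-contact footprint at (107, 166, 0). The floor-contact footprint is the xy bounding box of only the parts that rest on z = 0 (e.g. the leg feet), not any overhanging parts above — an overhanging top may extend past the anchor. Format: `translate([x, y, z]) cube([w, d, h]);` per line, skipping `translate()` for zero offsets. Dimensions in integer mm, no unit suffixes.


translate([107, 166, 429]) cube([1222, 376, 38]);
translate([107, 166, 0]) cube([59, 59, 429]);
translate([107, 483, 0]) cube([59, 59, 429]);
translate([1270, 166, 0]) cube([59, 59, 429]);
translate([1270, 483, 0]) cube([59, 59, 429]);


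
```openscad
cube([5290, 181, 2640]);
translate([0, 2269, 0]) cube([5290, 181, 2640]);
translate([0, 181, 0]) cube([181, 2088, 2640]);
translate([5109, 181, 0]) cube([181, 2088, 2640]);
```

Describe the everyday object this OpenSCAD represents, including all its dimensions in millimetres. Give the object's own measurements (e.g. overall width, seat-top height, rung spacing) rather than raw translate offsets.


The wall frame of a small rectangular building: four walls, each 2640 mm tall and 181 mm thick, enclosing a footprint 5290 mm (x) by 2450 mm (y) outside-to-outside, with no floor or roof. The front and back walls (the −y and +y sides) span the full width; the two side walls fit between them.


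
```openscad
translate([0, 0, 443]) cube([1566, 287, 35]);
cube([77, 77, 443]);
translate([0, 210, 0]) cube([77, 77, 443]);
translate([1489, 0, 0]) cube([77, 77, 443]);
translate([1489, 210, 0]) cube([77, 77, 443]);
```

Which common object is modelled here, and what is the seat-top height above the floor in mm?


A bench. The seat-top height is 478 mm.

A long slab on four corner posts — a bench. The slab sits at z = 443 with thickness 35, so the top is 443 + 35 = 478 mm.


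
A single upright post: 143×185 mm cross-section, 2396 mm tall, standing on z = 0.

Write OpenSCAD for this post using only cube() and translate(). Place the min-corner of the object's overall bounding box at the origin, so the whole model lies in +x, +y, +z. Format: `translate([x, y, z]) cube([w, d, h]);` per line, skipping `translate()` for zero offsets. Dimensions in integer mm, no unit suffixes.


cube([143, 185, 2396]);


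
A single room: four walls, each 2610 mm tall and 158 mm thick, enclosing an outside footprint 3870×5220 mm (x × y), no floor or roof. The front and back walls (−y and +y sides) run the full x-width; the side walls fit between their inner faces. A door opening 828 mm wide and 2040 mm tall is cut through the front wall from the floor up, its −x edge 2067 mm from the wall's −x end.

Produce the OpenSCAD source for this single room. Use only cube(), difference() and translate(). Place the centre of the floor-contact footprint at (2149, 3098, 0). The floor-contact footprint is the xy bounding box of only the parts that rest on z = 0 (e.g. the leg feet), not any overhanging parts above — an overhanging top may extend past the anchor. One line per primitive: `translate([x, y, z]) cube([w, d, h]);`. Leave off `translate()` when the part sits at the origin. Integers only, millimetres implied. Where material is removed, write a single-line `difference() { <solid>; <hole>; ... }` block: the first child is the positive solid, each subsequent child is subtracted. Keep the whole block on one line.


difference() { translate([214, 488, 0]) cube([3870, 158, 2610]); translate([2281, 488, 0]) cube([828, 158, 2040]); }
translate([214, 5550, 0]) cube([3870, 158, 2610]);
translate([214, 646, 0]) cube([158, 4904, 2610]);
translate([3926, 646, 0]) cube([158, 4904, 2610]);


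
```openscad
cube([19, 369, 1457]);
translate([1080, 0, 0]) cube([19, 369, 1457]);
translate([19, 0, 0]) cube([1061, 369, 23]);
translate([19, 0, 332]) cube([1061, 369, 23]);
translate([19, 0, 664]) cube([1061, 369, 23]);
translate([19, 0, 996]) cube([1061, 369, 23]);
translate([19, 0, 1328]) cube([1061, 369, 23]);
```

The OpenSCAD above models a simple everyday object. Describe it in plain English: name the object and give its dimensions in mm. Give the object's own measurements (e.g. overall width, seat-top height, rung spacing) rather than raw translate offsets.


An open bookshelf. Two side panels, each 19 mm thick, 369 mm deep and 1457 mm tall, stand 1099 mm apart (outside-to-outside). Between them sit 5 shelves, each 23 mm thick and 369 mm deep, spanning the full gap between the sides. The bottom shelf rests on the floor (its underside at z = 0) and the clear gap between one shelf's top and the next shelf's underside is 309 mm.


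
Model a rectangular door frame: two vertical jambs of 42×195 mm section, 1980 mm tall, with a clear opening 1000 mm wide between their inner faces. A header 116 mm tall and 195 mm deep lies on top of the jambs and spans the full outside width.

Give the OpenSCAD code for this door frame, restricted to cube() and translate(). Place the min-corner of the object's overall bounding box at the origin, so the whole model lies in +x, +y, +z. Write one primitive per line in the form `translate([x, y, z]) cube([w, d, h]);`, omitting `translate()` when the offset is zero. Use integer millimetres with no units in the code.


cube([42, 195, 1980]);
translate([1042, 0, 0]) cube([42, 195, 1980]);
translate([0, 0, 1980]) cube([1084, 195, 116]);


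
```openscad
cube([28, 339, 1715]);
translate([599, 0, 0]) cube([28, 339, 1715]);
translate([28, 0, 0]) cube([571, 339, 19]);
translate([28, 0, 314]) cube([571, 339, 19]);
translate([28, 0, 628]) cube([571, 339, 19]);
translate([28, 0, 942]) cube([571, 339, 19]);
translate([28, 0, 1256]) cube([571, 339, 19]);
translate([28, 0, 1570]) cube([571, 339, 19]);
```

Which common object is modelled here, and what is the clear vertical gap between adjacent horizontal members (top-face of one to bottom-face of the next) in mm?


A bookshelf. The clear shelf gap is 295 mm.

Two tall side panels with 6 horizontal boards between them — a bookshelf. The first two shelf undersides are at z = 0 and z = 314; with shelf thickness 19, the clear gap is 314 − 0 − 19 = 295 mm.


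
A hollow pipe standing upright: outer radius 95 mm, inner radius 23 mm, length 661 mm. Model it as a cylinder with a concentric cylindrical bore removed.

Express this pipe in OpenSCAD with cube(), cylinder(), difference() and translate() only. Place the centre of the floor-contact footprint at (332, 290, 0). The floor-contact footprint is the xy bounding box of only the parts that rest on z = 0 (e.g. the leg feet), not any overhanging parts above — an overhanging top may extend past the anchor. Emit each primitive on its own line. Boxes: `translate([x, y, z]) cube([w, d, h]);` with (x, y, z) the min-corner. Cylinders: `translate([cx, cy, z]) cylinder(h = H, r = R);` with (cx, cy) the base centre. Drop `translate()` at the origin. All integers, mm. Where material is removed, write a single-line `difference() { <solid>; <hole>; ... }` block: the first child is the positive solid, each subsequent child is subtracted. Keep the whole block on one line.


difference() { translate([332, 290, 0]) cylinder(h = 661, r = 95); translate([332, 290, 0]) cylinder(h = 661, r = 23); }


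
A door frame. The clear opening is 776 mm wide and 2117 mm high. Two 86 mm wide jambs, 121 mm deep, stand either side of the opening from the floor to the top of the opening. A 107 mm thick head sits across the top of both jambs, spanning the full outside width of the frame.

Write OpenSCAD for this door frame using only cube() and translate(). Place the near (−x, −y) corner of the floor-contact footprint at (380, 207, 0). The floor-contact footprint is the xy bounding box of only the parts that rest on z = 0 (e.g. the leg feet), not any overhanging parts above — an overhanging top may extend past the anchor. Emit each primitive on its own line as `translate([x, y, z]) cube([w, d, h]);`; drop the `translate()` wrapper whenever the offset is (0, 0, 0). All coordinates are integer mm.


translate([380, 207, 0]) cube([86, 121, 2117]);
translate([1242, 207, 0]) cube([86, 121, 2117]);
translate([380, 207, 2117]) cube([948, 121, 107]);


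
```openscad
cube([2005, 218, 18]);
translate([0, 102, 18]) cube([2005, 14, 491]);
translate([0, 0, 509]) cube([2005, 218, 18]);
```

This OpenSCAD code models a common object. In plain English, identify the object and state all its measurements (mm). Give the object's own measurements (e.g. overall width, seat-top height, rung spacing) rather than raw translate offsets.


An I-beam lying along x, 2005 mm long. Overall section height 527 mm. Two flanges 218 mm wide (y) and 18 mm thick, one on the floor and one at the top; a web 14 mm thick runs between them, centred on the flange width.


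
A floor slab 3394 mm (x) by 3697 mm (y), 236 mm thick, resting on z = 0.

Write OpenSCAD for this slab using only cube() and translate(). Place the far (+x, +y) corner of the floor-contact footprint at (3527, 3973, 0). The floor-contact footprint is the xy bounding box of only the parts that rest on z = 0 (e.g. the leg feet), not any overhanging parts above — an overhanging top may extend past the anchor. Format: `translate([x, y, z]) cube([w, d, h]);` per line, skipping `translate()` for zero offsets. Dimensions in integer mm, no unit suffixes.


translate([133, 276, 0]) cube([3394, 3697, 236]);


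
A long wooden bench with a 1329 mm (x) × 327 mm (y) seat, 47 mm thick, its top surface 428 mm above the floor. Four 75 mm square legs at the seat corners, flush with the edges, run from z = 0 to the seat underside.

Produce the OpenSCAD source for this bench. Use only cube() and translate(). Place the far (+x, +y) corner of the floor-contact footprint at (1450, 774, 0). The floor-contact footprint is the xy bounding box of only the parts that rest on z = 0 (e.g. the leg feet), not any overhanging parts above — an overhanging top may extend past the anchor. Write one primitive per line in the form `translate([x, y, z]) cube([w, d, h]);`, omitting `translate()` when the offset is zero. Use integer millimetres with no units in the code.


// leg_h = 428 − 47 = 381
translate([121, 447, 381]) cube([1329, 327, 47]);
translate([121, 447, 0]) cube([75, 75, 381]);
translate([121, 699, 0]) cube([75, 75, 381]);
translate([1375, 447, 0]) cube([75, 75, 381]);
translate([1375, 699, 0]) cube([75, 75, 381]);


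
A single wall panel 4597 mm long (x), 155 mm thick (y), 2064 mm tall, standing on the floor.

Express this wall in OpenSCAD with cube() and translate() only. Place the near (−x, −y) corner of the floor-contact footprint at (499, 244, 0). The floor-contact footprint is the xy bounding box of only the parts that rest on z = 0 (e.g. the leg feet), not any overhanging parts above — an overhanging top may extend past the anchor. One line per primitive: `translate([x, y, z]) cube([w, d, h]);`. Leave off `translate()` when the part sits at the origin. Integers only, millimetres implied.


translate([499, 244, 0]) cube([4597, 155, 2064]);


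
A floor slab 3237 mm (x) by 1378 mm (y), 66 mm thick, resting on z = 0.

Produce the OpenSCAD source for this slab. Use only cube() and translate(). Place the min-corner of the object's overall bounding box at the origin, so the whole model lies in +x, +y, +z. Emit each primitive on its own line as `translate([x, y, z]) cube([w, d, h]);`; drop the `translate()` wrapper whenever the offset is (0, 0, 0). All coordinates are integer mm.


cube([3237, 1378, 66]);


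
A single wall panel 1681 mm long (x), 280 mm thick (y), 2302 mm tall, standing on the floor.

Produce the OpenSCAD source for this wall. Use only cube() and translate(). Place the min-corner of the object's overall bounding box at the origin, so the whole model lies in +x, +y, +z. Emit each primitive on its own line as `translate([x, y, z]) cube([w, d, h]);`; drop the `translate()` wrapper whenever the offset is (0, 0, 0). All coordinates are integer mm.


cube([1681, 280, 2302]);


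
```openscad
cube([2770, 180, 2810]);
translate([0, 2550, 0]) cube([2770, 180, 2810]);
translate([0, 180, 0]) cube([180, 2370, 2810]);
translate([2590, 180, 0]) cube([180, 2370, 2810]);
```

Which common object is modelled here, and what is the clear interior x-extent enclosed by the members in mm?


A house (or room) frame. The interior width is 2410 mm.

Four 2810 mm walls enclosing a rectangle with no floor or roof — a room or house frame. Outside width is 2770 mm and wall thickness is 180 mm, so the interior width is 2770 − 2 × 180 = 2410 mm.


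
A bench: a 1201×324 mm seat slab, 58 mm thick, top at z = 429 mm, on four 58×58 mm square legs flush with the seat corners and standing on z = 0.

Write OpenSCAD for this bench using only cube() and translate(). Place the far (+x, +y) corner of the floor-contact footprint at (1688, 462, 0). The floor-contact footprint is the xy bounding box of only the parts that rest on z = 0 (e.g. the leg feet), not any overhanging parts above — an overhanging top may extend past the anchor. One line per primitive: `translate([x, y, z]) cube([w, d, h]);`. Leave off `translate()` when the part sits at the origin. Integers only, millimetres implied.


translate([487, 138, 371]) cube([1201, 324, 58]);
translate([487, 138, 0]) cube([58, 58, 371]);
translate([487, 404, 0]) cube([58, 58, 371]);
translate([1630, 138, 0]) cube([58, 58, 371]);
translate([1630, 404, 0]) cube([58, 58, 371]);


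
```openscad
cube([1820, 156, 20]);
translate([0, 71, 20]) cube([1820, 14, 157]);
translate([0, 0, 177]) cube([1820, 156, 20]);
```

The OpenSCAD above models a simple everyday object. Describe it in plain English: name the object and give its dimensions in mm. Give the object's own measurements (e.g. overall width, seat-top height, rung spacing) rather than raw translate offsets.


An I-beam lying along x, 1820 mm long. Overall section height 197 mm. Two flanges 156 mm wide (y) and 20 mm thick, one on the floor and one at the top; a web 14 mm thick runs between them, centred on the flange width.


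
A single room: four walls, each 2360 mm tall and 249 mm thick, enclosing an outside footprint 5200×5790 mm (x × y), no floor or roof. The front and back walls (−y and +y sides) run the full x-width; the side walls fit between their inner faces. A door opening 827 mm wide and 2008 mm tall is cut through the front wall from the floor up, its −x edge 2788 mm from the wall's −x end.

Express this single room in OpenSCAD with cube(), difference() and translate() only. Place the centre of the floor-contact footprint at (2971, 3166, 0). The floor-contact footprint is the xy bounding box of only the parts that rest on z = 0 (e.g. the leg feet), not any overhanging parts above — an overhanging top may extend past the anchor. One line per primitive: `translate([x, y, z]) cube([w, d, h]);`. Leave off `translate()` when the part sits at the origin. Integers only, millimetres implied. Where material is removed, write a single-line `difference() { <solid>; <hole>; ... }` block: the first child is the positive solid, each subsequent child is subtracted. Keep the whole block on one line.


difference() { translate([371, 271, 0]) cube([5200, 249, 2360]); translate([3159, 271, 0]) cube([827, 249, 2008]); }
translate([371, 5812, 0]) cube([5200, 249, 2360]);
translate([371, 520, 0]) cube([249, 5292, 2360]);
translate([5322, 520, 0]) cube([249, 5292, 2360]);


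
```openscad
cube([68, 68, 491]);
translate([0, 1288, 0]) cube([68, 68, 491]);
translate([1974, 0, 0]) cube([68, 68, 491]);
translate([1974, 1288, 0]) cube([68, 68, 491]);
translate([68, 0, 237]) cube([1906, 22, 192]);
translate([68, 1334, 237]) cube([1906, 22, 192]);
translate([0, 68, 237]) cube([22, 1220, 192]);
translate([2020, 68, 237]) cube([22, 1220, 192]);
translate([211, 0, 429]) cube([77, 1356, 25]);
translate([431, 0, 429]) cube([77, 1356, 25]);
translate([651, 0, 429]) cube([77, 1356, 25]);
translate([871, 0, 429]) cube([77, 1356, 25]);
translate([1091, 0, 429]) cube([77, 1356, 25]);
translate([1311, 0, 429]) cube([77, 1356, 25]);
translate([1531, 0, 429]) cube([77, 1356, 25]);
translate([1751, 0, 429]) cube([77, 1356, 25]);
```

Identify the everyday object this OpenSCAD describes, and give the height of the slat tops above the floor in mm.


A bed frame. The slat-top height is 454 mm.

Four posts, four rails, and a row of slats — a bed frame. Slats sit on the rails at z = 237 + 192 = 429; with slat thickness 25, the top is 454 mm.


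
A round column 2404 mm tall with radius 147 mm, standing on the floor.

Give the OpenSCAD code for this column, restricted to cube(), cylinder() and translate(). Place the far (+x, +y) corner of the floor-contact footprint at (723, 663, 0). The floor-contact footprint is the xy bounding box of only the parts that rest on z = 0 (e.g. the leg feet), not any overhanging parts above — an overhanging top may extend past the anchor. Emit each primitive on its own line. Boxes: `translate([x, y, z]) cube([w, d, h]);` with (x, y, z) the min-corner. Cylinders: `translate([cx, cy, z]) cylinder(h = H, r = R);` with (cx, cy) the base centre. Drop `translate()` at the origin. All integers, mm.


translate([576, 516, 0]) cylinder(h = 2404, r = 147);


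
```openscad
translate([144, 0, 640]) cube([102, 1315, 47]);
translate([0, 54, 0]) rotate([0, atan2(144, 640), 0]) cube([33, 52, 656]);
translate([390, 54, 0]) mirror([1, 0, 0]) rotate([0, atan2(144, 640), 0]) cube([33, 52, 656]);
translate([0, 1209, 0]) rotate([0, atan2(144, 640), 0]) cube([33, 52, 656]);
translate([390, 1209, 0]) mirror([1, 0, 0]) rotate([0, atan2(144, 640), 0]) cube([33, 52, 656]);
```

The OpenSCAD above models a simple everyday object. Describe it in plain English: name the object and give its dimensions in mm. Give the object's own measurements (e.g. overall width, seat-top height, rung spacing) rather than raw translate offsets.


A sawhorse. A 102×1315×47 mm beam (x, y, z) sits on two A-frame leg pairs. Each pair is two raked legs of 33×52 mm section (52 mm along y) splaying symmetrically in x. Each leg rises 640 mm vertically over 144 mm of horizontal reach and is 656 mm long along its own axis. Every leg's outer bottom edge rests on the floor and its outer top edge meets a bottom edge of the beam — the left legs (tilting toward +x) meet the beam's −x bottom edge, the right legs (their mirror images, tilting toward −x) meet its +x bottom edge — so the leg tops tuck under the beam, the beam's underside is 640 mm above the floor, and the feet are 390 mm apart outside-to-outside with the beam centred between them. The two leg pairs are set in 54 mm from either end of the beam.


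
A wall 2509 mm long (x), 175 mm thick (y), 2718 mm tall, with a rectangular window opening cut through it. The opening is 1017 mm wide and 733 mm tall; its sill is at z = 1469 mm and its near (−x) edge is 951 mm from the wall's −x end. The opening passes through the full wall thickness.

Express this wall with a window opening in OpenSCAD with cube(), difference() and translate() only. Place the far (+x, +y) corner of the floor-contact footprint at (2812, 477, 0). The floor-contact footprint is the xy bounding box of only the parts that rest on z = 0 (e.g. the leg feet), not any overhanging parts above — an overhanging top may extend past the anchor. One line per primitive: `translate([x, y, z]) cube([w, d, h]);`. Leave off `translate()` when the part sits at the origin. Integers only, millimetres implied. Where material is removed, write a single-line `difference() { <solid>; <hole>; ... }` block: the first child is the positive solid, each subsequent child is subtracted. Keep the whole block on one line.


difference() { translate([303, 302, 0]) cube([2509, 175, 2718]); translate([1254, 302, 1469]) cube([1017, 175, 733]); }


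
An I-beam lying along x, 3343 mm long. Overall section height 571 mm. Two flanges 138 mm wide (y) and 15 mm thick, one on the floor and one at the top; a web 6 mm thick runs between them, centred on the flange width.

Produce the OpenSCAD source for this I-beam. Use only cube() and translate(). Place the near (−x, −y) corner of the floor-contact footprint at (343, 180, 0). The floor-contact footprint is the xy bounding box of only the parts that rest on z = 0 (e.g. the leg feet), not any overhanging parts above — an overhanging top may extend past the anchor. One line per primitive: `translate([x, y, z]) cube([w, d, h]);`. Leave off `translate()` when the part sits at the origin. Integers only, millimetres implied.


translate([343, 180, 0]) cube([3343, 138, 15]);
translate([343, 246, 15]) cube([3343, 6, 541]);
translate([343, 180, 556]) cube([3343, 138, 15]);
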